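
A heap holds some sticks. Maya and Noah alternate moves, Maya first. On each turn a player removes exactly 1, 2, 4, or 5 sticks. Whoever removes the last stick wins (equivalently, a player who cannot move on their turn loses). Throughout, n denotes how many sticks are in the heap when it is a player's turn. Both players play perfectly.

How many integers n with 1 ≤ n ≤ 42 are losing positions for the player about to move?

14

Classify positions by backward induction: terminal positions (no move available) are L. From any other position, the mover wins iff some move reaches an L.
n=0: no move → L
n=1: →0(L), so W
n=2: →0(L), so W
n=3: →2(W), 1(W) — all W, so L
n=4: →3(L), so W
n=5: →3(L), so W
n=6: →5(W), 4(W), 2(W), 1(W) — all W, so L
n=7: →6(L), so W
n=8: →6(L), so W
n=9: →8(W), 7(W), 5(W), 4(W) — all W, so L
n=10: →9(L), so W
n=11: →9(L), so W
n=12: →11(W), 10(W), 8(W), 7(W) — all W, so L
n=13: →12(L), so W
n=14: →12(L), so W
n=15: →14(W), 13(W), 11(W), 10(W) — all W, so L
n=16: →15(L), so W
n=17: →15(L), so W
n=18: →17(W), 16(W), 14(W), 13(W) — all W, so L
n=19: →18(L), so W
n=20: →18(L), so W
n=21: →20(W), 19(W), 17(W), 16(W) — all W, so L
n=22: →21(L), so W
n=23: →21(L), so W
n=24: →23(W), 22(W), 20(W), 19(W) — all W, so L
n=25: →24(L), so W
n=26: →24(L), so W
n=27: →26(W), 25(W), 23(W), 22(W) — all W, so L
n=28: →27(L), so W
n=29: →27(L), so W
n=30: →29(W), 28(W), 26(W), 25(W) — all W, so L
n=31: →30(L), so W
n=32: →30(L), so W
n=33: →32(W), 31(W), 29(W), 28(W) — all W, so L
n=34: →33(L), so W
n=35: →33(L), so W
n=36: →35(W), 34(W), 32(W), 31(W) — all W, so L
n=37: →36(L), so W
n=38: →36(L), so W
n=39: →38(W), 37(W), 35(W), 34(W) — all W, so L
n=40: →39(L), so W
n=41: →39(L), so W
n=42: →41(W), 40(W), 38(W), 37(W) — all W, so L
L entries with 1 ≤ n ≤ 42 (n=0 is outside the asked range and is not counted): n = 3, 6, 9, 12, 15, 18, 21, 24, 27, 30, 33, 36, 39, 42; that makes 14.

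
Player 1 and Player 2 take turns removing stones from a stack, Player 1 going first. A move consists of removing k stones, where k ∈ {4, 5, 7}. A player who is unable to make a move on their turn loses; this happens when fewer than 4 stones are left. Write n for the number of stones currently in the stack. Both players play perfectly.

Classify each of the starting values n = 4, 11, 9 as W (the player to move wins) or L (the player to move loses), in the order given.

4: W, 11: L, 9: W

Label each position W (a win for the player to move) or L (a loss). A position with no legal move is L; any other position is W exactly when some move reaches an L, and L when every move reaches a W.
n=0: no move → L
n=1: no move → L
n=2: no move → L
n=3: no move → L
n=4: can move to 0, which is L ⇒ W
n=5: can move to 1, which is L ⇒ W
n=6: can move to 2, which is L ⇒ W
n=7: can move to 3, which is L ⇒ W
n=8: can move to 3, which is L ⇒ W
n=9: can move to 2, which is L ⇒ W
n=10: can move to 3, which is L ⇒ W
n=11: moves to 7(W), 6(W), 4(W); every one is W ⇒ L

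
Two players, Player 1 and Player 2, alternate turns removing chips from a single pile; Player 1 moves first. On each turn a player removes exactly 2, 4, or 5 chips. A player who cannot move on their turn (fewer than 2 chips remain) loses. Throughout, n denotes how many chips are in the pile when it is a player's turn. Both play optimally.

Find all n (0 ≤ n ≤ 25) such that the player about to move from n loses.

0, 1, 7, 8, 14, 15, 21, 22

Positions with no move are L. A position that does have a move is losing for the player to move precisely when every available move leads to a winning position for the opponent. Fill in the labels:
n=0: no move → L
n=1: no move → L
n=2: →0(L), so W
n=3: →1(L), so W
n=4: →0(L), so W
n=5: →1(L), so W
n=6: →1(L), so W
n=7: →5(W), 3(W), 2(W) — all W, so L
n=8: →6(W), 4(W), 3(W) — all W, so L
n=9: →7(L), so W
n=10: →8(L), so W
n=11: →7(L), so W
n=12: →8(L), so W
n=13: →8(L), so W
n=14: →12(W), 10(W), 9(W) — all W, so L
n=15: →13(W), 11(W), 10(W) — all W, so L
n=16: →14(L), so W
n=17: →15(L), so W
n=18: →14(L), so W
n=19: →15(L), so W
n=20: →15(L), so W
n=21: →19(W), 17(W), 16(W) — all W, so L
n=22: →20(W), 18(W), 17(W) — all W, so L
n=23: →21(L), so W
n=24: →22(L), so W
n=25: →21(L), so W
Reading off the rows marked L gives the requested list; there are 8 such values of n.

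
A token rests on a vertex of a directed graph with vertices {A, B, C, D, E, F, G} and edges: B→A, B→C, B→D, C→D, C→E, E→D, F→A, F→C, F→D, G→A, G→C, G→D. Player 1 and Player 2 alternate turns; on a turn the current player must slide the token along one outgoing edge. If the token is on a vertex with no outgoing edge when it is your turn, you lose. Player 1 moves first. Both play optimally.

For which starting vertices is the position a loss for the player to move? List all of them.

A, D

Build the W/L table. Terminal = L. A non-terminal position is W if it has a move to some L; otherwise it is L.
Every edge goes from a vertex to one that appears earlier in the order D, A, E, C, B, F, G, so processing vertices in that order labels each vertex after all of its successors.
D: no outgoing edge → L
A: no outgoing edge → L
E: W (go to D, an L position)
C: W (go to D, an L position)
B: W (go to A, an L position)
F: W (go to A, an L position)
G: W (go to A, an L position)
Reading off the rows marked L gives the requested list; there are 2 such vertices.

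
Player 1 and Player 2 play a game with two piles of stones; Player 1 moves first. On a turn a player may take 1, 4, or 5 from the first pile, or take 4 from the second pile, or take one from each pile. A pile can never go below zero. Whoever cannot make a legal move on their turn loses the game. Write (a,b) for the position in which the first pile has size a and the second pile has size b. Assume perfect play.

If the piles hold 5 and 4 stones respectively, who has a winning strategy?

Build the W/L table. Terminal = L. A non-terminal position is W if it has a move to some L; otherwise it is L.
No move ever increases a pile, so every position that can arise here has a ≤ 5 and b ≤ 4; it is enough to label the cells with 0 ≤ a ≤ 5 and 0 ≤ b ≤ 4.
Every move lowers a or b (never raises either), so fill the grid row by row in increasing a, and left to right within a row: each cell's successors are then already labelled.
      b=0  b=1  b=2  b=3  b=4
a=0:    L    L    L    L    W
a=1:    W    W    W    W    W
a=2:    L    L    L    L    W
a=3:    W    W    W    W    W
a=4:    W    W    W    W    L
a=5:    W    W    W    W    W
Cells with no legal move (terminal, hence L): (0,0), (0,1), (0,2), (0,3).
The remaining L cells, each justified by listing all of its moves:
(2,0): →(1,0)(W) only, which is W, so L
(2,1): →(1,1)(W), (1,0)(W) — all W, so L
(2,2): →(1,2)(W), (1,1)(W) — all W, so L
(2,3): →(1,3)(W), (1,2)(W) — all W, so L
(4,4): →(3,4)(W), (0,4)(W), (4,0)(W), (3,3)(W) — all W, so L
Every other cell has at least one move into one of the L cells above, so it is W.
The starting position (5,4) is W: Player 1 should move to (4,4), handing over an L position.

Player 1 wins.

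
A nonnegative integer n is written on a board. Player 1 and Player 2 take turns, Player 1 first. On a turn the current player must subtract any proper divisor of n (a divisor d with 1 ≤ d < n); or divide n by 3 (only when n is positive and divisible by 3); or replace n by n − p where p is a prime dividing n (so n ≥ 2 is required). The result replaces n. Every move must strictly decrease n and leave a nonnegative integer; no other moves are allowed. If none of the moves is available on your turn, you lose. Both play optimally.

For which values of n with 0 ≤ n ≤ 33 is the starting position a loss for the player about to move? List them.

0, 1, 4, 9, 14, 20, 26, 32

Work bottom-up. With no move the player to move loses. Otherwise the position is W if at least one move leads to an L position for the opponent, and L if every move leads to a W.
n=0: no move → L
n=1: no move → L
n=2: reaches L-position 0 → W
n=3: reaches L-position 0 → W
n=4: only reaches 2(W), 3(W), all W → L
n=5: reaches L-position 0 → W
n=6: reaches L-position 4 → W
n=7: reaches L-position 0 → W
n=8: reaches L-position 4 → W
n=9: only reaches 3(W), 6(W), 8(W), all W → L
n=10: reaches L-position 9 → W
n=11: reaches L-position 0 → W
n=12: reaches L-position 4 → W
n=13: reaches L-position 0 → W
n=14: only reaches 7(W), 12(W), 13(W), all W → L
n=15: reaches L-position 14 → W
n=16: reaches L-position 14 → W
n=17: reaches L-position 0 → W
n=18: reaches L-position 9 → W
n=19: reaches L-position 0 → W
n=20: only reaches 10(W), 15(W), 16(W), 18(W), 19(W), all W → L
n=21: reaches L-position 14 → W
n=22: reaches L-position 20 → W
n=23: reaches L-position 0 → W
n=24: reaches L-position 20 → W
n=25: reaches L-position 20 → W
n=26: only reaches 13(W), 24(W), 25(W), all W → L
n=27: reaches L-position 9 → W
n=28: reaches L-position 14 → W
n=29: reaches L-position 0 → W
n=30: reaches L-position 20 → W
n=31: reaches L-position 0 → W
n=32: only reaches 16(W), 24(W), 28(W), 30(W), 31(W), all W → L
n=33: reaches L-position 32 → W
The losing starting values of n are exactly the entries labelled L in this table (8 of them).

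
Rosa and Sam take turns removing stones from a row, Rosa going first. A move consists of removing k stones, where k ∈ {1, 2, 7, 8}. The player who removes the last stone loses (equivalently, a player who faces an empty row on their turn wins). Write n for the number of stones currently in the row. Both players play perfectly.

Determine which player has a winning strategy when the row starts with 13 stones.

Sam wins.

Classify positions by backward induction: terminal positions (no move available) are W. From any other position, the mover wins iff some move reaches an L.
n=0: no move; the opponent has just taken the last stone and therefore loses → W
n=1: only reaches 0(W), which is W → L
n=2: reaches L-position 1 → W
n=3: reaches L-position 1 → W
n=4: only reaches 3(W), 2(W), all W → L
n=5: reaches L-position 4 → W
n=6: reaches L-position 4 → W
n=7: only reaches 6(W), 5(W), 0(W), all W → L
n=8: reaches L-position 7 → W
n=9: reaches L-position 7 → W
n=10: only reaches 9(W), 8(W), 3(W), 2(W), all W → L
n=11: reaches L-position 10 → W
n=12: reaches L-position 10 → W
n=13: only reaches 12(W), 11(W), 6(W), 5(W), all W → L
Every move from 13 reaches a W position, so the mover loses.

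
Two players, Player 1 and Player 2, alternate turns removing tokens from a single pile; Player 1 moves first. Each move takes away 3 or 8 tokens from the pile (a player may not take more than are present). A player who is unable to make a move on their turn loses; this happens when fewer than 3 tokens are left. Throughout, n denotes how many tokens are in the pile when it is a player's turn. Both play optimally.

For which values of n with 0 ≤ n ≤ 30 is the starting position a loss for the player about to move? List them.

Classify positions by backward induction: terminal positions (no move available) are L. From any other position, the mover wins iff some move reaches an L.
n=0: no move → L
n=1: no move → L
n=2: no move → L
n=3: can move to 0, which is L ⇒ W
n=4: can move to 1, which is L ⇒ W
n=5: can move to 2, which is L ⇒ W
n=6: the only move is to 3(W), a W ⇒ L
n=7: the only move is to 4(W), a W ⇒ L
n=8: can move to 0, which is L ⇒ W
n=9: can move to 6, which is L ⇒ W
n=10: can move to 7, which is L ⇒ W
n=11: moves to 8(W), 3(W); every one is W ⇒ L
n=12: moves to 9(W), 4(W); every one is W ⇒ L
n=13: moves to 10(W), 5(W); every one is W ⇒ L
n=14: can move to 11, which is L ⇒ W
n=15: can move to 12, which is L ⇒ W
n=16: can move to 13, which is L ⇒ W
n=17: moves to 14(W), 9(W); every one is W ⇒ L
n=18: moves to 15(W), 10(W); every one is W ⇒ L
n=19: can move to 11, which is L ⇒ W
n=20: can move to 17, which is L ⇒ W
n=21: can move to 18, which is L ⇒ W
n=22: moves to 19(W), 14(W); every one is W ⇒ L
n=23: moves to 20(W), 15(W); every one is W ⇒ L
n=24: moves to 21(W), 16(W); every one is W ⇒ L
n=25: can move to 22, which is L ⇒ W
n=26: can move to 23, which is L ⇒ W
n=27: can move to 24, which is L ⇒ W
n=28: moves to 25(W), 20(W); every one is W ⇒ L
n=29: moves to 26(W), 21(W); every one is W ⇒ L
n=30: can move to 22, which is L ⇒ W
Reading off the rows marked L gives the requested list; there are 15 such values of n.

0, 1, 2, 6, 7, 11, 12, 13, 17, 18, 22, 23, 24, 28, 29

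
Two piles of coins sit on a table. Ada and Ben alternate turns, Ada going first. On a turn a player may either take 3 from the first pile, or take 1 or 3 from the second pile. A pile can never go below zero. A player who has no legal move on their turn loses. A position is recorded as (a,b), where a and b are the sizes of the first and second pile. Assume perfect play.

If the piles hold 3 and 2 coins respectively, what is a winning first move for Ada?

Move to (0,2).

Compute win/loss labels from the base case upward. A position with no move is L. Any other position is W if it can reach an L in one move, else L.
No move ever increases a pile, so every position that can arise here has a ≤ 3 and b ≤ 2; it is enough to label the cells with 0 ≤ a ≤ 3 and 0 ≤ b ≤ 2.
Every move lowers a or b (never raises either), so fill the grid row by row in increasing a, and left to right within a row: each cell's successors are then already labelled.
      b=0  b=1  b=2
a=0:    L    W    L
a=1:    L    W    L
a=2:    L    W    L
a=3:    W    L    W
Cells with no legal move (terminal, hence L): (0,0), (1,0), (2,0).
The remaining L cells, each justified by listing all of its moves:
(0,2): →(0,1)(W) only, which is W, so L
(1,2): →(1,1)(W) only, which is W, so L
(2,2): →(2,1)(W) only, which is W, so L
(3,1): →(0,1)(W), (3,0)(W) — all W, so L
Every other cell has at least one move into one of the L cells above, so it is W.
From (3,2), the L positions reachable in one move are: (0,2), (3,1). Any move reaching one of these is winning.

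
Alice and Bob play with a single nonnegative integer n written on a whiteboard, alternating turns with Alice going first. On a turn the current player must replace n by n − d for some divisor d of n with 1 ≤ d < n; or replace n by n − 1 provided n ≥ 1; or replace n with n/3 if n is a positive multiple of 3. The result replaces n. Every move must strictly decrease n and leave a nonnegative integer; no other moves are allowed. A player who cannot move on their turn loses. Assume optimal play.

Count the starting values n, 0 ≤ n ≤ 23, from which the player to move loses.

10

Label each position W (a win for the player to move) or L (a loss). A position with no legal move is L; any other position is W exactly when some move reaches an L, and L when every move reaches a W.
n=0: no move → L
n=1: →0(L), so W
n=2: →1(W) only, which is W, so L
n=3: →2(L), so W
n=4: →2(L), so W
n=5: →4(W) only, which is W, so L
n=6: →2(L), so W
n=7: →6(W) only, which is W, so L
n=8: →7(L), so W
n=9: →3(W), 6(W), 8(W) — all W, so L
n=10: →5(L), so W
n=11: →10(W) only, which is W, so L
n=12: →9(L), so W
n=13: →12(W) only, which is W, so L
n=14: →7(L), so W
n=15: →5(L), so W
n=16: →8(W), 12(W), 14(W), 15(W) — all W, so L
n=17: →16(L), so W
n=18: →9(L), so W
n=19: →18(W) only, which is W, so L
n=20: →16(L), so W
n=21: →7(L), so W
n=22: →11(L), so W
n=23: →22(W) only, which is W, so L
L entries with 0 ≤ n ≤ 23: n = 0, 2, 5, 7, 9, 11, 13, 16, 19, 23; that makes 10.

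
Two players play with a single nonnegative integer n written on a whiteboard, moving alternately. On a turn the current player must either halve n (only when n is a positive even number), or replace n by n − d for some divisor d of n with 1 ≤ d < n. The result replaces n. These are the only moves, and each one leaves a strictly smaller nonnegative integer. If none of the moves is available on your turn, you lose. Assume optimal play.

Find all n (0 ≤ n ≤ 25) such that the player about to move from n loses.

Classify positions by backward induction: terminal positions (no move available) are L. From any other position, the mover wins iff some move reaches an L.
n=0: no move → L
n=1: no move → L
n=2: W (go to 1, an L position)
n=3: L (sole option 2(W) is W)
n=4: W (go to 3, an L position)
n=5: L (sole option 4(W) is W)
n=6: W (go to 3, an L position)
n=7: L (sole option 6(W) is W)
n=8: W (go to 7, an L position)
n=9: L (options 6(W), 8(W) are all W)
n=10: W (go to 5, an L position)
n=11: L (sole option 10(W) is W)
n=12: W (go to 9, an L position)
n=13: L (sole option 12(W) is W)
n=14: W (go to 7, an L position)
n=15: L (options 10(W), 12(W), 14(W) are all W)
n=16: W (go to 15, an L position)
n=17: L (sole option 16(W) is W)
n=18: W (go to 9, an L position)
n=19: L (sole option 18(W) is W)
n=20: W (go to 15, an L position)
n=21: L (options 14(W), 18(W), 20(W) are all W)
n=22: W (go to 11, an L position)
n=23: L (sole option 22(W) is W)
n=24: W (go to 21, an L position)
n=25: L (options 20(W), 24(W) are all W)
Reading off the rows marked L gives the requested list; there are 14 such values of n.

0, 1, 3, 5, 7, 9, 11, 13, 15, 17, 19, 21, 23, 25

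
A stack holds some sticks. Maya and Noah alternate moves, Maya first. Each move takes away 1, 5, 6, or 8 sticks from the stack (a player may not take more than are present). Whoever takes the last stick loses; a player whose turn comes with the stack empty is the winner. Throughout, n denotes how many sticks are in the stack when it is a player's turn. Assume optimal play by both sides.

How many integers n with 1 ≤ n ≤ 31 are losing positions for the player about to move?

9

Use the standard recursion: the mover wins at a terminal position; elsewhere, the mover wins exactly when some move hands the opponent an L position.
n=0: no move; the opponent has just taken the last stick and therefore loses → W
n=1: the only move is to 0(W), a W ⇒ L
n=2: can move to 1, which is L ⇒ W
n=3: the only move is to 2(W), a W ⇒ L
n=4: can move to 3, which is L ⇒ W
n=5: moves to 4(W), 0(W); every one is W ⇒ L
n=6: can move to 5, which is L ⇒ W
n=7: can move to 1, which is L ⇒ W
n=8: can move to 3, which is L ⇒ W
n=9: can move to 3, which is L ⇒ W
n=10: can move to 5, which is L ⇒ W
n=11: can move to 5, which is L ⇒ W
n=12: moves to 11(W), 7(W), 6(W), 4(W); every one is W ⇒ L
n=13: can move to 12, which is L ⇒ W
n=14: moves to 13(W), 9(W), 8(W), 6(W); every one is W ⇒ L
n=15: can move to 14, which is L ⇒ W
n=16: moves to 15(W), 11(W), 10(W), 8(W); every one is W ⇒ L
n=17: can move to 16, which is L ⇒ W
n=18: can move to 12, which is L ⇒ W
n=19: can move to 14, which is L ⇒ W
n=20: can move to 14, which is L ⇒ W
n=21: can move to 16, which is L ⇒ W
n=22: can move to 16, which is L ⇒ W
n=23: moves to 22(W), 18(W), 17(W), 15(W); every one is W ⇒ L
n=24: can move to 23, which is L ⇒ W
n=25: moves to 24(W), 20(W), 19(W), 17(W); every one is W ⇒ L
n=26: can move to 25, which is L ⇒ W
n=27: moves to 26(W), 22(W), 21(W), 19(W); every one is W ⇒ L
n=28: can move to 27, which is L ⇒ W
n=29: can move to 23, which is L ⇒ W
n=30: can move to 25, which is L ⇒ W
n=31: can move to 25, which is L ⇒ W
L entries with 1 ≤ n ≤ 31 (the range starts at n=1): n = 1, 3, 5, 12, 14, 16, 23, 25, 27; that makes 9.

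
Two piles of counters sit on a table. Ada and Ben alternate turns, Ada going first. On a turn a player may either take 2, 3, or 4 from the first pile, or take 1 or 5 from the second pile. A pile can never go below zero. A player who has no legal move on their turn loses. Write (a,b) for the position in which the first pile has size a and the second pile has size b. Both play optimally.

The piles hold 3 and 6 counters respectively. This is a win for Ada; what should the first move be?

Build the W/L table. Terminal = L. A non-terminal position is W if it has a move to some L; otherwise it is L.
No move ever increases a pile, so every position that can arise here has a ≤ 3 and b ≤ 6; it is enough to label the cells with 0 ≤ a ≤ 3 and 0 ≤ b ≤ 6.
Every move lowers a or b (never raises either), so fill the grid row by row in increasing a, and left to right within a row: each cell's successors are then already labelled.
      b=0  b=1  b=2  b=3  b=4  b=5  b=6
a=0:    L    W    L    W    L    W    L
a=1:    L    W    L    W    L    W    L
a=2:    W    L    W    L    W    L    W
a=3:    W    L    W    L    W    L    W
Cells with no legal move (terminal, hence L): (0,0), (1,0).
The remaining L cells, each justified by listing all of its moves:
(0,2): the only move is to (0,1)(W), a W ⇒ L
(0,4): the only move is to (0,3)(W), a W ⇒ L
(0,6): moves to (0,5)(W), (0,1)(W); every one is W ⇒ L
(1,2): the only move is to (1,1)(W), a W ⇒ L
(1,4): the only move is to (1,3)(W), a W ⇒ L
(1,6): moves to (1,5)(W), (1,1)(W); every one is W ⇒ L
(2,1): moves to (0,1)(W), (2,0)(W); every one is W ⇒ L
(2,3): moves to (0,3)(W), (2,2)(W); every one is W ⇒ L
(2,5): moves to (0,5)(W), (2,4)(W), (2,0)(W); every one is W ⇒ L
(3,1): moves to (1,1)(W), (0,1)(W), (3,0)(W); every one is W ⇒ L
(3,3): moves to (1,3)(W), (0,3)(W), (3,2)(W); every one is W ⇒ L
(3,5): moves to (1,5)(W), (0,5)(W), (3,4)(W), (3,0)(W); every one is W ⇒ L
Every other cell has at least one move into one of the L cells above, so it is W.
From (3,6), the L positions reachable in one move are: (1,6), (0,6), (3,5), (3,1). Any move reaching one of these is winning.

Move to (1,6).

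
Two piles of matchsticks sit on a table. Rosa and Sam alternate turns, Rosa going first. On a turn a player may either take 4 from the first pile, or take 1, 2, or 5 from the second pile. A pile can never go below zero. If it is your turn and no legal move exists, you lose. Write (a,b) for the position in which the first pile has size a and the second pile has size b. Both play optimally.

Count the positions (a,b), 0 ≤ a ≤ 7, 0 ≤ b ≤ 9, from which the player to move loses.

28

Label each position W (a win for the player to move) or L (a loss). A position with no legal move is L; any other position is W exactly when some move reaches an L, and L when every move reaches a W.
Every move lowers a or b (never raises either), so fill the grid row by row in increasing a, and left to right within a row: each cell's successors are then already labelled.
      b=0  b=1  b=2  b=3  b=4  b=5  b=6  b=7  b=8  b=9
a=0:    L    W    W    L    W    W    L    W    W    L
a=1:    L    W    W    L    W    W    L    W    W    L
a=2:    L    W    W    L    W    W    L    W    W    L
a=3:    L    W    W    L    W    W    L    W    W    L
a=4:    W    L    W    W    L    W    W    L    W    W
a=5:    W    L    W    W    L    W    W    L    W    W
a=6:    W    L    W    W    L    W    W    L    W    W
a=7:    W    L    W    W    L    W    W    L    W    W
Cells with no legal move (terminal, hence L): (0,0), (1,0), (2,0), (3,0).
The remaining L cells, each justified by listing all of its moves:
(0,3): L (options (0,2)(W), (0,1)(W) are all W)
(0,6): L (options (0,5)(W), (0,4)(W), (0,1)(W) are all W)
(0,9): L (options (0,8)(W), (0,7)(W), (0,4)(W) are all W)
(1,3): L (options (1,2)(W), (1,1)(W) are all W)
(1,6): L (options (1,5)(W), (1,4)(W), (1,1)(W) are all W)
(1,9): L (options (1,8)(W), (1,7)(W), (1,4)(W) are all W)
(2,3): L (options (2,2)(W), (2,1)(W) are all W)
(2,6): L (options (2,5)(W), (2,4)(W), (2,1)(W) are all W)
(2,9): L (options (2,8)(W), (2,7)(W), (2,4)(W) are all W)
(3,3): L (options (3,2)(W), (3,1)(W) are all W)
(3,6): L (options (3,5)(W), (3,4)(W), (3,1)(W) are all W)
(3,9): L (options (3,8)(W), (3,7)(W), (3,4)(W) are all W)
(4,1): L (options (0,1)(W), (4,0)(W) are all W)
(4,4): L (options (0,4)(W), (4,3)(W), (4,2)(W) are all W)
(4,7): L (options (0,7)(W), (4,6)(W), (4,5)(W), (4,2)(W) are all W)
(5,1): L (options (1,1)(W), (5,0)(W) are all W)
(5,4): L (options (1,4)(W), (5,3)(W), (5,2)(W) are all W)
(5,7): L (options (1,7)(W), (5,6)(W), (5,5)(W), (5,2)(W) are all W)
(6,1): L (options (2,1)(W), (6,0)(W) are all W)
(6,4): L (options (2,4)(W), (6,3)(W), (6,2)(W) are all W)
(6,7): L (options (2,7)(W), (6,6)(W), (6,5)(W), (6,2)(W) are all W)
(7,1): L (options (3,1)(W), (7,0)(W) are all W)
(7,4): L (options (3,4)(W), (7,3)(W), (7,2)(W) are all W)
(7,7): L (options (3,7)(W), (7,6)(W), (7,5)(W), (7,2)(W) are all W)
Every other cell has at least one move into one of the L cells above, so it is W.
L cells per row: a=0: 4, a=1: 4, a=2: 4, a=3: 4, a=4: 3, a=5: 3, a=6: 3, a=7: 3; total 28.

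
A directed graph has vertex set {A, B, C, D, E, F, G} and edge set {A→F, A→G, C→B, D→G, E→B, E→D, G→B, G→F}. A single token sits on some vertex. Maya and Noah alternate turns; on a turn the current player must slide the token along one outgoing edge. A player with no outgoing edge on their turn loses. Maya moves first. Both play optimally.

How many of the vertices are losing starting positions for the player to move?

Build the W/L table. Terminal = L. A non-terminal position is W if it has a move to some L; otherwise it is L.
Every edge goes from a vertex to one that appears earlier in the order F, B, G, D, A, C, E, so processing vertices in that order labels each vertex after all of its successors.
F: no outgoing edge → L
B: no outgoing edge → L
G: reaches L-position B → W
D: only reaches G(W), which is W → L
A: reaches L-position F → W
C: reaches L-position B → W
E: reaches L-position D → W
The L vertices are B, D, F; that is 3 in all.

3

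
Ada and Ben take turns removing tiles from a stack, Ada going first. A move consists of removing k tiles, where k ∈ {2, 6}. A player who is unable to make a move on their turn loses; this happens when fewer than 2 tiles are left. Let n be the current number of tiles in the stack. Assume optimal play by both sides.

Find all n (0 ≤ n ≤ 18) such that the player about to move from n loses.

0, 1, 4, 5, 8, 9, 12, 13, 16, 17

Work bottom-up. With no move the player to move loses. Otherwise the position is W if at least one move leads to an L position for the opponent, and L if every move leads to a W.
n=0: no move → L
n=1: no move → L
n=2: W (go to 0, an L position)
n=3: W (go to 1, an L position)
n=4: L (sole option 2(W) is W)
n=5: L (sole option 3(W) is W)
n=6: W (go to 4, an L position)
n=7: W (go to 5, an L position)
n=8: L (options 6(W), 2(W) are all W)
n=9: L (options 7(W), 3(W) are all W)
n=10: W (go to 8, an L position)
n=11: W (go to 9, an L position)
n=12: L (options 10(W), 6(W) are all W)
n=13: L (options 11(W), 7(W) are all W)
n=14: W (go to 12, an L position)
n=15: W (go to 13, an L position)
n=16: L (options 14(W), 10(W) are all W)
n=17: L (options 15(W), 11(W) are all W)
n=18: W (go to 16, an L position)
Reading off the rows marked L gives the requested list; there are 10 such values of n.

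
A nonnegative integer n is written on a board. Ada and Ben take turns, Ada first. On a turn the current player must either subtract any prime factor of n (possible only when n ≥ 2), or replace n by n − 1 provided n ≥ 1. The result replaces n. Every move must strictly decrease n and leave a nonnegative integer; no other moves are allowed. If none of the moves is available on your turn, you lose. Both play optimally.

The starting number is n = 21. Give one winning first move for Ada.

Label each position W (a win for the player to move) or L (a loss). A position with no legal move is L; any other position is W exactly when some move reaches an L, and L when every move reaches a W.
n=0: no move → L
n=1: →0(L), so W
n=2: →0(L), so W
n=3: →0(L), so W
n=4: →2(W), 3(W) — all W, so L
n=5: →0(L), so W
n=6: →4(L), so W
n=7: →0(L), so W
n=8: →6(W), 7(W) — all W, so L
n=9: →8(L), so W
n=10: →8(L), so W
n=11: →0(L), so W
n=12: →9(W), 10(W), 11(W) — all W, so L
n=13: →0(L), so W
n=14: →12(L), so W
n=15: →12(L), so W
n=16: →14(W), 15(W) — all W, so L
n=17: →0(L), so W
n=18: →16(L), so W
n=19: →0(L), so W
n=20: →15(W), 18(W), 19(W) — all W, so L
n=21: →20(L), so W
From 21, the L positions reachable in one move are: 20.

Move to 20.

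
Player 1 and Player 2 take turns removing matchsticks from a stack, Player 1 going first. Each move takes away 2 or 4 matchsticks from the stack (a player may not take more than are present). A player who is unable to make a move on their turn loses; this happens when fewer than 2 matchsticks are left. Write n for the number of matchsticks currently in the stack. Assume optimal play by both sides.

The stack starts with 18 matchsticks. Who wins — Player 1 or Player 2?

Compute win/loss labels from the base case upward. A position with no move is L. Any other position is W if it can reach an L in one move, else L.
n=0: no move → L
n=1: no move → L
n=2: can move to 0, which is L ⇒ W
n=3: can move to 1, which is L ⇒ W
n=4: can move to 0, which is L ⇒ W
n=5: can move to 1, which is L ⇒ W
n=6: moves to 4(W), 2(W); every one is W ⇒ L
n=7: moves to 5(W), 3(W); every one is W ⇒ L
n=8: can move to 6, which is L ⇒ W
n=9: can move to 7, which is L ⇒ W
n=10: can move to 6, which is L ⇒ W
n=11: can move to 7, which is L ⇒ W
n=12: moves to 10(W), 8(W); every one is W ⇒ L
n=13: moves to 11(W), 9(W); every one is W ⇒ L
n=14: can move to 12, which is L ⇒ W
n=15: can move to 13, which is L ⇒ W
n=16: can move to 12, which is L ⇒ W
n=17: can move to 13, which is L ⇒ W
n=18: moves to 16(W), 14(W); every one is W ⇒ L
Every move from 18 reaches a W position, so the mover loses.

Player 2 wins.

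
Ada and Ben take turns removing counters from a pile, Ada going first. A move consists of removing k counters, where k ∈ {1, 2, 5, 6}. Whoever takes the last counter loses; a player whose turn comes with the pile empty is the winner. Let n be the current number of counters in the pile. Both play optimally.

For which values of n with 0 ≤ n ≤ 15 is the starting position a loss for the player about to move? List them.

Build the W/L table. Terminal = W. A non-terminal position is W if it has a move to some L; otherwise it is L.
n=0: no move; the opponent has just taken the last counter and therefore loses → W
n=1: only reaches 0(W), which is W → L
n=2: reaches L-position 1 → W
n=3: reaches L-position 1 → W
n=4: only reaches 3(W), 2(W), all W → L
n=5: reaches L-position 4 → W
n=6: reaches L-position 4 → W
n=7: reaches L-position 1 → W
n=8: only reaches 7(W), 6(W), 3(W), 2(W), all W → L
n=9: reaches L-position 8 → W
n=10: reaches L-position 8 → W
n=11: only reaches 10(W), 9(W), 6(W), 5(W), all W → L
n=12: reaches L-position 11 → W
n=13: reaches L-position 11 → W
n=14: reaches L-position 8 → W
n=15: only reaches 14(W), 13(W), 10(W), 9(W), all W → L
The losing starting values of n are exactly the entries labelled L in this table (5 of them).

1, 4, 8, 11, 15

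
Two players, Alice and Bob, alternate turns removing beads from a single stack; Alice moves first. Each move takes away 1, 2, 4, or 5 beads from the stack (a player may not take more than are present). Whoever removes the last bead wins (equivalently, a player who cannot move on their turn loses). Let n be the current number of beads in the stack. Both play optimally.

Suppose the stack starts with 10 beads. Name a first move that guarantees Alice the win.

Remove 1, leaving 9.

Label each position W (a win for the player to move) or L (a loss). A position with no legal move is L; any other position is W exactly when some move reaches an L, and L when every move reaches a W.
n=0: no move → L
n=1: →0(L), so W
n=2: →0(L), so W
n=3: →2(W), 1(W) — all W, so L
n=4: →3(L), so W
n=5: →3(L), so W
n=6: →5(W), 4(W), 2(W), 1(W) — all W, so L
n=7: →6(L), so W
n=8: →6(L), so W
n=9: →8(W), 7(W), 5(W), 4(W) — all W, so L
n=10: →9(L), so W
From 10, the L positions reachable in one move are: 9, 6. Any move reaching one of these is winning.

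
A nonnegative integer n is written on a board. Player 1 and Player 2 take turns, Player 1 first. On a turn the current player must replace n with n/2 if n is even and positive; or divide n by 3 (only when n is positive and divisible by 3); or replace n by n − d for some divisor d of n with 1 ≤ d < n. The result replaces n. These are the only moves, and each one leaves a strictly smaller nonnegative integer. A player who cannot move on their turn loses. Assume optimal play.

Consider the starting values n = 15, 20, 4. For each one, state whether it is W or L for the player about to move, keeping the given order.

Positions with no move are L. A position that does have a move is losing for the player to move precisely when every available move leads to a winning position for the opponent. Fill in the labels:
n=0: no move → L
n=1: no move → L
n=2: W (go to 1, an L position)
n=3: W (go to 1, an L position)
n=4: L (options 2(W), 3(W) are all W)
n=5: W (go to 4, an L position)
n=6: W (go to 4, an L position)
n=7: L (sole option 6(W) is W)
n=8: W (go to 4, an L position)
n=9: L (options 3(W), 6(W), 8(W) are all W)
n=10: W (go to 9, an L position)
n=11: L (sole option 10(W) is W)
n=12: W (go to 4, an L position)
n=13: L (sole option 12(W) is W)
n=14: W (go to 7, an L position)
n=15: L (options 5(W), 10(W), 12(W), 14(W) are all W)
n=16: W (go to 15, an L position)
n=17: L (sole option 16(W) is W)
n=18: W (go to 9, an L position)
n=19: L (sole option 18(W) is W)
n=20: W (go to 15, an L position)

15: L, 20: W, 4: L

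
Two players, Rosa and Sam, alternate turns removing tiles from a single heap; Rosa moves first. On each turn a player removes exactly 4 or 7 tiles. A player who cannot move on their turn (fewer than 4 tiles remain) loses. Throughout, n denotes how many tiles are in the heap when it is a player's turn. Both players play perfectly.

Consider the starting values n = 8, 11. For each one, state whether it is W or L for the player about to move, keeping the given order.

Classify positions by backward induction: terminal positions (no move available) are L. From any other position, the mover wins iff some move reaches an L.
n=0: no move → L
n=1: no move → L
n=2: no move → L
n=3: no move → L
n=4: W (go to 0, an L position)
n=5: W (go to 1, an L position)
n=6: W (go to 2, an L position)
n=7: W (go to 3, an L position)
n=8: W (go to 1, an L position)
n=9: W (go to 2, an L position)
n=10: W (go to 3, an L position)
n=11: L (options 7(W), 4(W) are all W)

8: W, 11: L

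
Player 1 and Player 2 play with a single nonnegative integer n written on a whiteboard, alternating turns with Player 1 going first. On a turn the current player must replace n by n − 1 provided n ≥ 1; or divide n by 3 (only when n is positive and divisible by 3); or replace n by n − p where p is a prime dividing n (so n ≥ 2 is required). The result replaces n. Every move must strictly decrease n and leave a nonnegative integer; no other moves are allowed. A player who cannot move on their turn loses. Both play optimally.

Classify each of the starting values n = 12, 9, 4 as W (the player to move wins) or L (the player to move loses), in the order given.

Work bottom-up. With no move the player to move loses. Otherwise the position is W if at least one move leads to an L position for the opponent, and L if every move leads to a W.
n=0: no move → L
n=1: reaches L-position 0 → W
n=2: reaches L-position 0 → W
n=3: reaches L-position 0 → W
n=4: only reaches 2(W), 3(W), all W → L
n=5: reaches L-position 0 → W
n=6: reaches L-position 4 → W
n=7: reaches L-position 0 → W
n=8: only reaches 6(W), 7(W), all W → L
n=9: reaches L-position 8 → W
n=10: reaches L-position 8 → W
n=11: reaches L-position 0 → W
n=12: reaches L-position 4 → W

12: W, 9: W, 4: L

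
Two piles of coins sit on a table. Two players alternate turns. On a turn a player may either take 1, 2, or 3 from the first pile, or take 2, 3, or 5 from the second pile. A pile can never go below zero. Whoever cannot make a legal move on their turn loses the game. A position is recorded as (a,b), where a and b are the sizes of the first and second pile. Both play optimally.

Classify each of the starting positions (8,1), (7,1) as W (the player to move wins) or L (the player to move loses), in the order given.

(8,1): L, (7,1): W

Use the standard recursion: the mover loses at a terminal position; elsewhere, the mover wins exactly when some move hands the opponent an L position.
No move ever increases a pile, so every position that can arise here has a ≤ 8 and b ≤ 1; it is enough to label the cells with 0 ≤ a ≤ 8 and 0 ≤ b ≤ 1.
Every move lowers a or b (never raises either), so fill the grid row by row in increasing a, and left to right within a row: each cell's successors are then already labelled.
      b=0  b=1
a=0:    L    L
a=1:    W    W
a=2:    W    W
a=3:    W    W
a=4:    L    L
a=5:    W    W
a=6:    W    W
a=7:    W    W
a=8:    L    L
Cells with no legal move (terminal, hence L): (0,0), (0,1).
The remaining L cells, each justified by listing all of its moves:
(4,0): L (options (3,0)(W), (2,0)(W), (1,0)(W) are all W)
(4,1): L (options (3,1)(W), (2,1)(W), (1,1)(W) are all W)
(8,0): L (options (7,0)(W), (6,0)(W), (5,0)(W) are all W)
(8,1): L (options (7,1)(W), (6,1)(W), (5,1)(W) are all W)
Every other cell has at least one move into one of the L cells above, so it is W.
(8,1): one of the L cells justified above, so L
(7,1): the move to (4,1) reaches an L cell, so W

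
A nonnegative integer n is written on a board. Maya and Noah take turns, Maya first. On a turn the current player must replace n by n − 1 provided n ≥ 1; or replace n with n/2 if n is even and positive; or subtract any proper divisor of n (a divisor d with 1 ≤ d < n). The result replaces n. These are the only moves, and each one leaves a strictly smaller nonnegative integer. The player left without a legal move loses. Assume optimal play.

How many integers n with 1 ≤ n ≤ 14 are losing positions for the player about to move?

Use the standard recursion: the mover loses at a terminal position; elsewhere, the mover wins exactly when some move hands the opponent an L position.
n=0: no move → L
n=1: →0(L), so W
n=2: →1(W) only, which is W, so L
n=3: →2(L), so W
n=4: →2(L), so W
n=5: →4(W) only, which is W, so L
n=6: →5(L), so W
n=7: →6(W) only, which is W, so L
n=8: →7(L), so W
n=9: →6(W), 8(W) — all W, so L
n=10: →5(L), so W
n=11: →10(W) only, which is W, so L
n=12: →9(L), so W
n=13: →12(W) only, which is W, so L
n=14: →7(L), so W
L entries with 1 ≤ n ≤ 14 (n=0 is outside the asked range and is not counted): n = 2, 5, 7, 9, 11, 13; that makes 6.

6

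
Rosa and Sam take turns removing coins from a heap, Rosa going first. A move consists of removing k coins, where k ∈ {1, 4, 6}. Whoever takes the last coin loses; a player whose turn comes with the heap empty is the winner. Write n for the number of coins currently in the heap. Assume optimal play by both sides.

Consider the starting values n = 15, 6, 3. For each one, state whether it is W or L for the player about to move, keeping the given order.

Build the W/L table. Terminal = W. A non-terminal position is W if it has a move to some L; otherwise it is L.
n=0: no move; the opponent has just taken the last coin and therefore loses → W
n=1: the only move is to 0(W), a W ⇒ L
n=2: can move to 1, which is L ⇒ W
n=3: the only move is to 2(W), a W ⇒ L
n=4: can move to 3, which is L ⇒ W
n=5: can move to 1, which is L ⇒ W
n=6: moves to 5(W), 2(W), 0(W); every one is W ⇒ L
n=7: can move to 6, which is L ⇒ W
n=8: moves to 7(W), 4(W), 2(W); every one is W ⇒ L
n=9: can move to 8, which is L ⇒ W
n=10: can move to 6, which is L ⇒ W
n=11: moves to 10(W), 7(W), 5(W); every one is W ⇒ L
n=12: can move to 11, which is L ⇒ W
n=13: moves to 12(W), 9(W), 7(W); every one is W ⇒ L
n=14: can move to 13, which is L ⇒ W
n=15: can move to 11, which is L ⇒ W

15: W, 6: L, 3: L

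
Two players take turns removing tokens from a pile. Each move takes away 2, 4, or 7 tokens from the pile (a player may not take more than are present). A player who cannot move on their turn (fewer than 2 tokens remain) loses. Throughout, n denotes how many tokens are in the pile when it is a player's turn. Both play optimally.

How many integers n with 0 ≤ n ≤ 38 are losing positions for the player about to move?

Positions with no move are L. A position that does have a move is losing for the player to move precisely when every available move leads to a winning position for the opponent. Fill in the labels:
n=0: no move → L
n=1: no move → L
n=2: →0(L), so W
n=3: →1(L), so W
n=4: →0(L), so W
n=5: →1(L), so W
n=6: →4(W), 2(W) — all W, so L
n=7: →0(L), so W
n=8: →6(L), so W
n=9: →7(W), 5(W), 2(W) — all W, so L
n=10: →6(L), so W
n=11: →9(L), so W
n=12: →10(W), 8(W), 5(W) — all W, so L
n=13: →9(L), so W
n=14: →12(L), so W
n=15: →13(W), 11(W), 8(W) — all W, so L
n=16: →12(L), so W
n=17: →15(L), so W
n=18: →16(W), 14(W), 11(W) — all W, so L
n=19: →15(L), so W
n=20: →18(L), so W
n=21: →19(W), 17(W), 14(W) — all W, so L
n=22: →18(L), so W
n=23: →21(L), so W
n=24: →22(W), 20(W), 17(W) — all W, so L
n=25: →21(L), so W
n=26: →24(L), so W
n=27: →25(W), 23(W), 20(W) — all W, so L
n=28: →24(L), so W
n=29: →27(L), so W
n=30: →28(W), 26(W), 23(W) — all W, so L
n=31: →27(L), so W
n=32: →30(L), so W
n=33: →31(W), 29(W), 26(W) — all W, so L
n=34: →30(L), so W
n=35: →33(L), so W
n=36: →34(W), 32(W), 29(W) — all W, so L
n=37: →33(L), so W
n=38: →36(L), so W
L entries with 0 ≤ n ≤ 38: n = 0, 1, 6, 9, 12, 15, 18, 21, 24, 27, 30, 33, 36; that makes 13.

13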